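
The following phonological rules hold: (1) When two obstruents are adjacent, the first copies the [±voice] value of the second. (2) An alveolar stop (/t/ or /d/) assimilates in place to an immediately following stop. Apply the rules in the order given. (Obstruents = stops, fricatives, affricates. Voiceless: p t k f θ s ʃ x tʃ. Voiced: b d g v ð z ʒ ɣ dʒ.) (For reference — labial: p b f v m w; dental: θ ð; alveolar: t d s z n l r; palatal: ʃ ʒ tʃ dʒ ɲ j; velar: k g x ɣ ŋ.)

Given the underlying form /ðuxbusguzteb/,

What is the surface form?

[ðuɣbuzgusteb]

Rule 1: /x/ before /b/ (voiced) → [ɣ]
Rule 1: /s/ before /g/ (voiced) → [z]
Rule 1: /z/ before /t/ (voiceless) → [s]
After rule 1: ðuɣbuzgusteb
Rule 2: no segment meets the rule's conditions; no change.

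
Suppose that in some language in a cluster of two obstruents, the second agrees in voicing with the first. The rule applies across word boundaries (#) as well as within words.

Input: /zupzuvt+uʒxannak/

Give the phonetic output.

/z/ after /p/ (voiceless) → [s]
/t/ after /v/ (voiced) → [d]
/x/ after /ʒ/ (voiced) → [ɣ]

[zupsuvd+uʒɣannak]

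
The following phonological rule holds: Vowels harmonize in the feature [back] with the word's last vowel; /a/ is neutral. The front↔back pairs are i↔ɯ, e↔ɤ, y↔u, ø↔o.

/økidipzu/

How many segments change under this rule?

/ø/ harmonizes with /u/ ([+back]) → [o]
/i/ harmonizes with /u/ ([+back]) → [ɯ]
/i/ harmonizes with /u/ ([+back]) → [ɯ]
3 segments change.

3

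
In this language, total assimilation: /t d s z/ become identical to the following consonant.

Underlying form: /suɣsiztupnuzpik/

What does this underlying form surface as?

[suɣsittupnuppik]

/z/ before /t/ → [t] (total assimilation)
/z/ before /p/ → [p] (total assimilation)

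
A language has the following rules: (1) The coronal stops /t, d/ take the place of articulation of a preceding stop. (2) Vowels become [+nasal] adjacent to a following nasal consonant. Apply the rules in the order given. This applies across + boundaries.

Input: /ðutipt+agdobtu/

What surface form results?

[ðutipp+aggobpu]

Rule 1: /t/ after /p/ (labial) → [p]
Rule 1: /d/ after /g/ (velar) → [g]
Rule 1: /t/ after /b/ (labial) → [p]
After rule 1: ðutipp+aggobpu
Rule 2: no segment meets the rule's conditions; no change.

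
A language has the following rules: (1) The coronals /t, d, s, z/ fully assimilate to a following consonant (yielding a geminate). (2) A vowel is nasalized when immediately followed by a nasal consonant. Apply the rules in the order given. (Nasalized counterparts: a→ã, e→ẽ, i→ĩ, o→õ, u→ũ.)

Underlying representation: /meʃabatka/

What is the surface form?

[meʃabakka]

Rule 1: /t/ before /k/ → [k] (total assimilation)
After rule 1: meʃabakka
Rule 2: no segment meets the rule's conditions; no change.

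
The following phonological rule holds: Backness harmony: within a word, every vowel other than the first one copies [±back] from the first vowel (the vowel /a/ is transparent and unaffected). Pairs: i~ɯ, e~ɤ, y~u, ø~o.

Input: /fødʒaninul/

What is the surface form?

/u/ harmonizes with /ø/ ([-back]) → [y]

[fødʒaninyl]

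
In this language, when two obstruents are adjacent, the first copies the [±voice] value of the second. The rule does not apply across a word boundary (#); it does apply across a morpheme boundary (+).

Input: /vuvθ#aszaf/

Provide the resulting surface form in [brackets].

[vufθ#azzaf]

/v/ before /θ/ (voiceless) → [f]
/s/ before /z/ (voiced) → [z]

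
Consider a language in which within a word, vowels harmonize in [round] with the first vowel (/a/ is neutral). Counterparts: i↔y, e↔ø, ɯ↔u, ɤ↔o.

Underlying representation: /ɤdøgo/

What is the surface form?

[ɤdegɤ]

/ø/ harmonizes with /ɤ/ ([-round]) → [e]
/o/ harmonizes with /ɤ/ ([-round]) → [ɤ]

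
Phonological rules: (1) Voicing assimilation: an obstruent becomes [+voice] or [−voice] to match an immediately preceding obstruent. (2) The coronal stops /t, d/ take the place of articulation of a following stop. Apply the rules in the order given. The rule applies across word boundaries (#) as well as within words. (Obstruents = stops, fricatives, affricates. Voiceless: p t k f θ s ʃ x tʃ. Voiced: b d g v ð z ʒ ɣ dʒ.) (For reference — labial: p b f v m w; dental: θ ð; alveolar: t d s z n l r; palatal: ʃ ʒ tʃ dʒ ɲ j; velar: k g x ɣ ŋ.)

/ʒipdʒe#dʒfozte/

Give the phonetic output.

Rule 1: /dʒ/ after /p/ (voiceless) → [tʃ]
Rule 1: /f/ after /dʒ/ (voiced) → [v]
Rule 1: /t/ after /z/ (voiced) → [d]
After rule 1: ʒiptʃe#dʒvozde
Rule 2: no segment meets the rule's conditions; no change.

[ʒiptʃe#dʒvozde]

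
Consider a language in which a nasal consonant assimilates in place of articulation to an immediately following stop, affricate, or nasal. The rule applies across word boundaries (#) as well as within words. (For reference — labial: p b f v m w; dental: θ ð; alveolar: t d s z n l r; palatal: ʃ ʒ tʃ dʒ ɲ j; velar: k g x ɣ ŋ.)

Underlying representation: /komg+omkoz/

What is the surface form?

/m/ before /g/ (velar) → [ŋ]
/m/ before /k/ (velar) → [ŋ]

[koŋg+oŋkoz]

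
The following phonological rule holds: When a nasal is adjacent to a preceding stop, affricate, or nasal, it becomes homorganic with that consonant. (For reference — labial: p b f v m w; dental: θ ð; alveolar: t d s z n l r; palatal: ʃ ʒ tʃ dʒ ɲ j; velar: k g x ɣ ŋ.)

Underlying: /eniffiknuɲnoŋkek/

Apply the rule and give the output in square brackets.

[eniffikŋuɲɲoŋkek]

/n/ after /k/ (velar) → [ŋ]
/n/ after /ɲ/ (palatal) → [ɲ]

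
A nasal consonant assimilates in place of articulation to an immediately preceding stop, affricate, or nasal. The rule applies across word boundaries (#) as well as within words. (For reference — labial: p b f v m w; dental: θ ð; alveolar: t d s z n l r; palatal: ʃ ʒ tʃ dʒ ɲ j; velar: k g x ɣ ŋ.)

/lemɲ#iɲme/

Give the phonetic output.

/ɲ/ after /m/ (labial) → [m]
/m/ after /ɲ/ (palatal) → [ɲ]

[lemm#iɲɲe]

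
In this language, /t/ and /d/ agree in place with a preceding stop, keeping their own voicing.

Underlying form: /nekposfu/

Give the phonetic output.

[nekposfu]

no segment meets the rule's conditions; no change.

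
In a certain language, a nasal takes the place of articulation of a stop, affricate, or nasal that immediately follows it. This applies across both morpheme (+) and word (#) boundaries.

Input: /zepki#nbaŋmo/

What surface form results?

/n/ before /b/ (labial) → [m]
/ŋ/ before /m/ (labial) → [m]

[zepki#mbammo]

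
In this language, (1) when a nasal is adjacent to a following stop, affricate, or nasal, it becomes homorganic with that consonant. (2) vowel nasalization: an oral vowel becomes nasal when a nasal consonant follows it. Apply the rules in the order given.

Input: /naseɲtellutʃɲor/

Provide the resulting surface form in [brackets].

[nasẽntellutʃɲor]

Rule 1: /ɲ/ before /t/ (alveolar) → [n]
After rule 1: nasentellutʃɲor
Rule 2: /e/ before nasal /n/ → [ẽ]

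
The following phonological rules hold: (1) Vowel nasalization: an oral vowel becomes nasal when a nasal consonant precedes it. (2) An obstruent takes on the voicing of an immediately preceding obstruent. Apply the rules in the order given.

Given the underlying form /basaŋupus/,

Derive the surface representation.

[basaŋũpus]

Rule 1: /u/ after nasal /ŋ/ → [ũ]
After rule 1: basaŋũpus
Rule 2: no segment meets the rule's conditions; no change.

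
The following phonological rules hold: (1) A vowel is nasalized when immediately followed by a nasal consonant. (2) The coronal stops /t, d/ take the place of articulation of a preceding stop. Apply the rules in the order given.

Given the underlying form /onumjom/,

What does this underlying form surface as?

Rule 1: /o/ before nasal /n/ → [õ]
Rule 1: /u/ before nasal /m/ → [ũ]
Rule 1: /o/ before nasal /m/ → [õ]
After rule 1: õnũmjõm
Rule 2: no segment meets the rule's conditions; no change.

[õnũmjõm]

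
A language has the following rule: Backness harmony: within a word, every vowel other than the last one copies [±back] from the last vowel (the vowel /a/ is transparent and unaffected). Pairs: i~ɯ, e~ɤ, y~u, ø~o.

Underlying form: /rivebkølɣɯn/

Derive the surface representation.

[rɯvɤbkolɣɯn]

/i/ harmonizes with /ɯ/ ([+back]) → [ɯ]
/e/ harmonizes with /ɯ/ ([+back]) → [ɤ]
/ø/ harmonizes with /ɯ/ ([+back]) → [o]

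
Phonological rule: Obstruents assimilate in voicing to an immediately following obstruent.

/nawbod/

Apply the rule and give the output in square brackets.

[nawbod]

no segment meets the rule's conditions; no change.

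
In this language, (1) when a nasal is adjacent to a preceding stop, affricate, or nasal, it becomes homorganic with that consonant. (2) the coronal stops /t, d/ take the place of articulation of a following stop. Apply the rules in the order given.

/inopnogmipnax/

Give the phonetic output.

[inopmogŋipmax]

Rule 1: /n/ after /p/ (labial) → [m]
Rule 1: /m/ after /g/ (velar) → [ŋ]
Rule 1: /n/ after /p/ (labial) → [m]
After rule 1: inopmogŋipmax
Rule 2: no segment meets the rule's conditions; no change.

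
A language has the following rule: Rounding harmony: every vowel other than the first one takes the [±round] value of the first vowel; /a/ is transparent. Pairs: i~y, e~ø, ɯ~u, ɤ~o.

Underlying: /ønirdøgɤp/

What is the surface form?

/i/ harmonizes with /ø/ ([+round]) → [y]
/ɤ/ harmonizes with /ø/ ([+round]) → [o]

[ønyrdøgop]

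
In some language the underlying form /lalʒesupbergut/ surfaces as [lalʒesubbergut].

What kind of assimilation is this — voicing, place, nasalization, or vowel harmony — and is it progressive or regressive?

voicing assimilation, regressive

/p/→[b].
Each target copies a feature from the following segment, so the direction is regressive.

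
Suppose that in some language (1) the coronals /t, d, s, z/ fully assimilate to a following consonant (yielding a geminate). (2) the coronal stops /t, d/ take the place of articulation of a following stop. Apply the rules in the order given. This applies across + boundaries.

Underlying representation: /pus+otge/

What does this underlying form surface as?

Rule 1: /t/ before /g/ → [g] (total assimilation)
After rule 1: pus+ogge
Rule 2: no segment meets the rule's conditions; no change.

[pus+ogge]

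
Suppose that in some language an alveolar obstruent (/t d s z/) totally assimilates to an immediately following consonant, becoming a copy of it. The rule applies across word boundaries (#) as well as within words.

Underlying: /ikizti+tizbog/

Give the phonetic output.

/z/ before /t/ → [t] (total assimilation)
/z/ before /b/ → [b] (total assimilation)

[ikitti+tibbog]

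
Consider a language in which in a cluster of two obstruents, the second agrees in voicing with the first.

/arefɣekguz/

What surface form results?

[arefxekkuz]

/ɣ/ after /f/ (voiceless) → [x]
/g/ after /k/ (voiceless) → [k]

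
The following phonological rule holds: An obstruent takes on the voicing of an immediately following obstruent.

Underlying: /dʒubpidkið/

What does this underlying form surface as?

/b/ before /p/ (voiceless) → [p]
/d/ before /k/ (voiceless) → [t]

[dʒuppitkið]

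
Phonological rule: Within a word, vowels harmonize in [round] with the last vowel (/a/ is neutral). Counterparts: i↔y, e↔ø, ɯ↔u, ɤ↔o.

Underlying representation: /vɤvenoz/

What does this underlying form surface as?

/ɤ/ harmonizes with /o/ ([+round]) → [o]
/e/ harmonizes with /o/ ([+round]) → [ø]

[vovønoz]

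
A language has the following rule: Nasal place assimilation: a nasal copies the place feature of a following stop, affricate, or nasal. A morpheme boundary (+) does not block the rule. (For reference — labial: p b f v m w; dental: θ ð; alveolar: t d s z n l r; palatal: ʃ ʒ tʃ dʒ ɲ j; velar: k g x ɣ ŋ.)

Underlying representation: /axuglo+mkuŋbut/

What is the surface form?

/m/ before /k/ (velar) → [ŋ]
/ŋ/ before /b/ (labial) → [m]

[axuglo+ŋkumbut]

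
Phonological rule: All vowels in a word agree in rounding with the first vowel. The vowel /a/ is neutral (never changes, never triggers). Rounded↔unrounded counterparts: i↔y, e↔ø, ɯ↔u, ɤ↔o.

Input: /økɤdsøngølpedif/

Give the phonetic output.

[økodsøngølpødyf]

/ɤ/ harmonizes with /ø/ ([+round]) → [o]
/e/ harmonizes with /ø/ ([+round]) → [ø]
/i/ harmonizes with /ø/ ([+round]) → [y]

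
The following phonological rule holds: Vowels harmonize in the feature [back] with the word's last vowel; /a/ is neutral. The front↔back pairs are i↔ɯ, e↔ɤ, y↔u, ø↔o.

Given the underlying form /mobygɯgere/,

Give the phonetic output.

/o/ harmonizes with /e/ ([-back]) → [ø]
/ɯ/ harmonizes with /e/ ([-back]) → [i]

[møbygigere]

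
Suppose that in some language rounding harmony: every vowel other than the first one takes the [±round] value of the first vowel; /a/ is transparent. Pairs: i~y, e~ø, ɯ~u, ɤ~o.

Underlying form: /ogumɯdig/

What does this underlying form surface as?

[ogumudyg]

/ɯ/ harmonizes with /o/ ([+round]) → [u]
/i/ harmonizes with /o/ ([+round]) → [y]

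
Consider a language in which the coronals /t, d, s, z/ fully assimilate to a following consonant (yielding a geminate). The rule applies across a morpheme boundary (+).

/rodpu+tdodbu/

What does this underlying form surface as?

/d/ before /p/ → [p] (total assimilation)
/t/ before /d/ → [d] (total assimilation)
/d/ before /b/ → [b] (total assimilation)

[roppu+ddobbu]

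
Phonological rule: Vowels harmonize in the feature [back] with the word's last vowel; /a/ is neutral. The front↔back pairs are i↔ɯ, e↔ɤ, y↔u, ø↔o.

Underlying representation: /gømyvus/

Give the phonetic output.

[gomuvus]

/ø/ harmonizes with /u/ ([+back]) → [o]
/y/ harmonizes with /u/ ([+back]) → [u]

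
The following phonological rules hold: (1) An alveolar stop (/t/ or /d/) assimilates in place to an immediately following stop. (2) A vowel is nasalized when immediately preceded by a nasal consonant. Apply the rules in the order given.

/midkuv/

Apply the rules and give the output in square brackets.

Rule 1: /d/ before /k/ (velar) → [g]
After rule 1: migkuv
Rule 2: /i/ after nasal /m/ → [ĩ]

[mĩgkuv]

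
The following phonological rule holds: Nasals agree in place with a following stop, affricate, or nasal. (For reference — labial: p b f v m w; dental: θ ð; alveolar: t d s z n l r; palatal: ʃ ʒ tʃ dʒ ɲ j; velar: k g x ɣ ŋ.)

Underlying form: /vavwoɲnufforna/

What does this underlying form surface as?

[vavwonnufforna]

/ɲ/ before /n/ (alveolar) → [n]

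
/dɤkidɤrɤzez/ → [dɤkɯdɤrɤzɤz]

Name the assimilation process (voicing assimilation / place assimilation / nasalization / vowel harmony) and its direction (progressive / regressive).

/i/→[ɯ] /e/→[ɤ].
Vowels agree with the first vowel, so the harmony is progressive.

vowel harmony, progressive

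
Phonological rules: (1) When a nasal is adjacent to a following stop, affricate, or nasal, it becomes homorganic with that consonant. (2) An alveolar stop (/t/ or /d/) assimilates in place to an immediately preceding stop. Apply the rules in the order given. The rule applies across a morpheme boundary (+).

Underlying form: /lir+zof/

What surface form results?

Rule 1: no segment meets the rule's conditions; no change.
After rule 1: lir+zof
Rule 2: no segment meets the rule's conditions; no change.

[lir+zof]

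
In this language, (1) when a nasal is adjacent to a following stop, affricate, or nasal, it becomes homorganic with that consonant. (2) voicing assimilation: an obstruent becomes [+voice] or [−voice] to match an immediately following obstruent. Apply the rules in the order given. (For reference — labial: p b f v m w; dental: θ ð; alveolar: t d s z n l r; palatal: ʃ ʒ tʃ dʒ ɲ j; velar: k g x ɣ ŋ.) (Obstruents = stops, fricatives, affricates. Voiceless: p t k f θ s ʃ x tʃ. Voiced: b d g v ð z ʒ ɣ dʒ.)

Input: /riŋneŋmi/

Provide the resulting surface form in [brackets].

[rinnemmi]

Rule 1: /ŋ/ before /n/ (alveolar) → [n]
Rule 1: /ŋ/ before /m/ (labial) → [m]
After rule 1: rinnemmi
Rule 2: no segment meets the rule's conditions; no change.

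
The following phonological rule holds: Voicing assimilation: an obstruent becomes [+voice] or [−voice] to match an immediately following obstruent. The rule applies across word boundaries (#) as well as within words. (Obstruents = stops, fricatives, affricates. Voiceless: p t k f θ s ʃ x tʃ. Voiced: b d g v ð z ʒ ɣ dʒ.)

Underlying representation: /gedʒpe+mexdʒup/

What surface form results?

/dʒ/ before /p/ (voiceless) → [tʃ]
/x/ before /dʒ/ (voiced) → [ɣ]

[getʃpe+meɣdʒup]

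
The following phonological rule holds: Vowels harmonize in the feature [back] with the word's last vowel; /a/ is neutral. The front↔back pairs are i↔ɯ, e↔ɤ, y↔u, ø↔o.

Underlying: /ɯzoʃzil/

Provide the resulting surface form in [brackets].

/ɯ/ harmonizes with /i/ ([-back]) → [i]
/o/ harmonizes with /i/ ([-back]) → [ø]

[izøʃzil]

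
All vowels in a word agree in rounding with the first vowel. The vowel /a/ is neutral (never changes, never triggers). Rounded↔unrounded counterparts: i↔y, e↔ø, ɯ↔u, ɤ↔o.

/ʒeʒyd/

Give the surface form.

/y/ harmonizes with /e/ ([-round]) → [i]

[ʒeʒid]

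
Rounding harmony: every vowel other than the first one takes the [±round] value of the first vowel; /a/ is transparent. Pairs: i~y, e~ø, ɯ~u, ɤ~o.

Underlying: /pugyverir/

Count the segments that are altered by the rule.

/e/ harmonizes with /u/ ([+round]) → [ø]
/i/ harmonizes with /u/ ([+round]) → [y]
2 segments change.

2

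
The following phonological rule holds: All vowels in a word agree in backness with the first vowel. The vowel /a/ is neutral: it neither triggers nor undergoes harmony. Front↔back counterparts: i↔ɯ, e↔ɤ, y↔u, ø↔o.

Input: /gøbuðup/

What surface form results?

/u/ harmonizes with /ø/ ([-back]) → [y]
/u/ harmonizes with /ø/ ([-back]) → [y]

[gøbyðyp]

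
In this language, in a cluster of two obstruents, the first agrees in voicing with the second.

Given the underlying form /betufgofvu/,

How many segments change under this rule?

/f/ before /g/ (voiced) → [v]
/f/ before /v/ (voiced) → [v]
2 segments change.

2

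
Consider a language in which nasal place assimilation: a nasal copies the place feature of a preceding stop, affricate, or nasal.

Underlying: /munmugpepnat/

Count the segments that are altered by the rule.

2

/m/ after /n/ (alveolar) → [n]
/n/ after /p/ (labial) → [m]
2 segments change.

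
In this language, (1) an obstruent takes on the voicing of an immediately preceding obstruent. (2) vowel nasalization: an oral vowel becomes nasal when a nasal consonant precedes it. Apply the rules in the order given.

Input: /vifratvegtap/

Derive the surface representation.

[vifratfegdap]

Rule 1: /v/ after /t/ (voiceless) → [f]
Rule 1: /t/ after /g/ (voiced) → [d]
After rule 1: vifratfegdap
Rule 2: no segment meets the rule's conditions; no change.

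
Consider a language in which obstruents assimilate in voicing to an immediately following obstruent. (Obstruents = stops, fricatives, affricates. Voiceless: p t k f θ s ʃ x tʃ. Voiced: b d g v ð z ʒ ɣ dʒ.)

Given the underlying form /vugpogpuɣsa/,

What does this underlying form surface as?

/g/ before /p/ (voiceless) → [k]
/g/ before /p/ (voiceless) → [k]
/ɣ/ before /s/ (voiceless) → [x]

[vukpokpuxsa]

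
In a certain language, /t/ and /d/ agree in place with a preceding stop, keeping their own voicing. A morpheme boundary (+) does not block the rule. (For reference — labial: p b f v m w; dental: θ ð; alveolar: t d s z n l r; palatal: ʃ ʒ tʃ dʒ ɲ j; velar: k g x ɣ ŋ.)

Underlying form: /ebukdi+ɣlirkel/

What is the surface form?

[ebukgi+ɣlirkel]

/d/ after /k/ (velar) → [g]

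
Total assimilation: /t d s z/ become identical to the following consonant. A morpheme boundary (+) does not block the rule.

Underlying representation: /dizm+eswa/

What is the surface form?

[dimm+ewwa]

/z/ before /m/ → [m] (total assimilation)
/s/ before /w/ → [w] (total assimilation)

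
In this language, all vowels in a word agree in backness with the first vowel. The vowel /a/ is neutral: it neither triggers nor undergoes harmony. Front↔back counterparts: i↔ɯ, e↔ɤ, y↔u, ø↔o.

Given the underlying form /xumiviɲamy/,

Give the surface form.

[xumɯvɯɲamu]

/i/ harmonizes with /u/ ([+back]) → [ɯ]
/i/ harmonizes with /u/ ([+back]) → [ɯ]
/y/ harmonizes with /u/ ([+back]) → [u]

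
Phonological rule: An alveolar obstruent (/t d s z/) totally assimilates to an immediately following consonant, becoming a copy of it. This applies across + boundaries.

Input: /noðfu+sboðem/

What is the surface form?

/s/ before /b/ → [b] (total assimilation)

[noðfu+bboðem]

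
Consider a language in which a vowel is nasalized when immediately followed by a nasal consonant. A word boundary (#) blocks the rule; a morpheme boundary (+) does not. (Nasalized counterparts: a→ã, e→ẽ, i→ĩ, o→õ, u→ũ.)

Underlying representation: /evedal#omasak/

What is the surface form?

/o/ before nasal /m/ → [õ]

[evedal#õmasak]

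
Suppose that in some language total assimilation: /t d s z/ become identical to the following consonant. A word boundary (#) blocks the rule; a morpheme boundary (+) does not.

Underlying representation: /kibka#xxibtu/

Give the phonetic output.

[kibka#xxibtu]

no segment meets the rule's conditions; no change.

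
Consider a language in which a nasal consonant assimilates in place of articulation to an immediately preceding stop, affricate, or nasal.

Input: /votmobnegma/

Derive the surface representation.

[votnobmegŋa]

/m/ after /t/ (alveolar) → [n]
/n/ after /b/ (labial) → [m]
/m/ after /g/ (velar) → [ŋ]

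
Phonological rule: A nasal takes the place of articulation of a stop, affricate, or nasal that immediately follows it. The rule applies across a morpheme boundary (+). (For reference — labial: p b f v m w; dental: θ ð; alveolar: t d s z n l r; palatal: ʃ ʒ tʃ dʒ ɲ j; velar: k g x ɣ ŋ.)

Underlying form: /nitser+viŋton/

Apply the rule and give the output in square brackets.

[nitser+vinton]

/ŋ/ before /t/ (alveolar) → [n]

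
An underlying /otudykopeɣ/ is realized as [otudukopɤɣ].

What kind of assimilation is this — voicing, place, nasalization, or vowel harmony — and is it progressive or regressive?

vowel harmony, progressive

/y/→[u] /e/→[ɤ].
Vowels agree with the first vowel, so the harmony is progressive.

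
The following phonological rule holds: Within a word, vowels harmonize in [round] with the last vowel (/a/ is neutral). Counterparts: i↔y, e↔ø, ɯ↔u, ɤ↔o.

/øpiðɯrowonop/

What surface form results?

/i/ harmonizes with /o/ ([+round]) → [y]
/ɯ/ harmonizes with /o/ ([+round]) → [u]

[øpyðurowonop]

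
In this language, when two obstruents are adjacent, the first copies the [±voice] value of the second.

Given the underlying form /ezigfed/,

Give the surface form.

[ezikfed]

/g/ before /f/ (voiceless) → [k]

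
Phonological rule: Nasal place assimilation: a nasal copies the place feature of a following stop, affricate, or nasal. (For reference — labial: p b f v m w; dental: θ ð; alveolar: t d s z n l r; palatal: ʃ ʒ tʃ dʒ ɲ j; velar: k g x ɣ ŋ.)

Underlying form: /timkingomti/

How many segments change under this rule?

/m/ before /k/ (velar) → [ŋ]
/n/ before /g/ (velar) → [ŋ]
/m/ before /t/ (alveolar) → [n]
3 segments change.

3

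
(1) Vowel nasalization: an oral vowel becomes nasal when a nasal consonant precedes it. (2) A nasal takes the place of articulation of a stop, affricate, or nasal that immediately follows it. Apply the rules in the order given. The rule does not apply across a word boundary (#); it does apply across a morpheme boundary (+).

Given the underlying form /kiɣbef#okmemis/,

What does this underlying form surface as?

Rule 1: /e/ after nasal /m/ → [ẽ]
Rule 1: /i/ after nasal /m/ → [ĩ]
After rule 1: kiɣbef#okmẽmĩs
Rule 2: no segment meets the rule's conditions; no change.

[kiɣbef#okmẽmĩs]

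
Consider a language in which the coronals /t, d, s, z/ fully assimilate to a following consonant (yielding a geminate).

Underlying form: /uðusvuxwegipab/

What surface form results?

/s/ before /v/ → [v] (total assimilation)

[uðuvvuxwegipab]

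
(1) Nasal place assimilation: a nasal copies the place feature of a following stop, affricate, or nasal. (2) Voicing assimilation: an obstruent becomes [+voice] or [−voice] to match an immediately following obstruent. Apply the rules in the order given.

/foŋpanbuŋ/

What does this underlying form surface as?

[fompambuŋ]

Rule 1: /ŋ/ before /p/ (labial) → [m]
Rule 1: /n/ before /b/ (labial) → [m]
After rule 1: fompambuŋ
Rule 2: no segment meets the rule's conditions; no change.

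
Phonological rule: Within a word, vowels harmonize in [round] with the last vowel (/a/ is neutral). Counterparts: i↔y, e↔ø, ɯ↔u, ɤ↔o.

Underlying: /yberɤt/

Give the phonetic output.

[iberɤt]

/y/ harmonizes with /ɤ/ ([-round]) → [i]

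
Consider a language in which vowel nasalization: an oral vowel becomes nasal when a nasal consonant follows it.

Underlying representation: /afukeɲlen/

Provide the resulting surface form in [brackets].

/e/ before nasal /ɲ/ → [ẽ]
/e/ before nasal /n/ → [ẽ]

[afukẽɲlẽn]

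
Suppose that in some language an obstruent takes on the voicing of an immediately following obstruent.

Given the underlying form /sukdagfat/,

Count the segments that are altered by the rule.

2

/k/ before /d/ (voiced) → [g]
/g/ before /f/ (voiceless) → [k]
2 segments change.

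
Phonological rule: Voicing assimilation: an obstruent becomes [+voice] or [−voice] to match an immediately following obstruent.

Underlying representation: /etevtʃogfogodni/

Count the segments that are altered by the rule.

/v/ before /tʃ/ (voiceless) → [f]
/g/ before /f/ (voiceless) → [k]
2 segments change.

2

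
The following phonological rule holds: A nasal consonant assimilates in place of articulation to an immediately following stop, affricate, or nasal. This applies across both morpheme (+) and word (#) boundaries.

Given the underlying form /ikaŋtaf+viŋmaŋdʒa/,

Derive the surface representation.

[ikantaf+vimmaɲdʒa]

/ŋ/ before /t/ (alveolar) → [n]
/ŋ/ before /m/ (labial) → [m]
/ŋ/ before /dʒ/ (palatal) → [ɲ]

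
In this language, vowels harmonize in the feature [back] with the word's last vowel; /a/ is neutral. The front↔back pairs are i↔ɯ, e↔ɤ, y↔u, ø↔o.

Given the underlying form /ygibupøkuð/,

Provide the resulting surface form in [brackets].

[ugɯbupokuð]

/y/ harmonizes with /u/ ([+back]) → [u]
/i/ harmonizes with /u/ ([+back]) → [ɯ]
/ø/ harmonizes with /u/ ([+back]) → [o]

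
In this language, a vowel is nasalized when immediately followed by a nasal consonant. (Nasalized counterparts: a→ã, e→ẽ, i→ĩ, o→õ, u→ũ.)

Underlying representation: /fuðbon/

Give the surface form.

/o/ before nasal /n/ → [õ]

[fuðbõn]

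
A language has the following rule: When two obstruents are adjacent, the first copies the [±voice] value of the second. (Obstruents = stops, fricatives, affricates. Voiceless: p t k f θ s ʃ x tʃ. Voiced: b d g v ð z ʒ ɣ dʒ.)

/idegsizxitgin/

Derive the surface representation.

/g/ before /s/ (voiceless) → [k]
/z/ before /x/ (voiceless) → [s]
/t/ before /g/ (voiced) → [d]

[ideksisxidgin]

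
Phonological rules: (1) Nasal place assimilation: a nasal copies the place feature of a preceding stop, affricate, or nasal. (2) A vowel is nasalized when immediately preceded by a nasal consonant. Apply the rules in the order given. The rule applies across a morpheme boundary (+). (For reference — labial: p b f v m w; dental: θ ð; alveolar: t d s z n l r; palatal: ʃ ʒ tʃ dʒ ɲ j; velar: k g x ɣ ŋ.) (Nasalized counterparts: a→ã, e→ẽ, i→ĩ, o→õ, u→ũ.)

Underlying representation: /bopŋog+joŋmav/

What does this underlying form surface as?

[bopmõg+joŋŋãv]

Rule 1: /ŋ/ after /p/ (labial) → [m]
Rule 1: /m/ after /ŋ/ (velar) → [ŋ]
After rule 1: bopmog+joŋŋav
Rule 2: /o/ after nasal /m/ → [õ]
Rule 2: /a/ after nasal /ŋ/ → [ã]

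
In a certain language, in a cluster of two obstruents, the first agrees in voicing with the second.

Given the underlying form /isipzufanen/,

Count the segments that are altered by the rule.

1

/p/ before /z/ (voiced) → [b]
1 segment changes.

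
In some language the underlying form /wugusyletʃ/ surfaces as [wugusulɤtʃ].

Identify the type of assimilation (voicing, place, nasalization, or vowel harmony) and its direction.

vowel harmony, progressive

/y/→[u] /e/→[ɤ].
Vowels agree with the first vowel, so the harmony is progressive.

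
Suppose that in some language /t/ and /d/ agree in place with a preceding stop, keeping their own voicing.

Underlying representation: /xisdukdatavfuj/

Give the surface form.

/d/ after /k/ (velar) → [g]

[xisdukgatavfuj]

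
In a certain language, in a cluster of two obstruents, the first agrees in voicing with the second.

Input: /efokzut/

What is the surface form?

[efogzut]

/k/ before /z/ (voiced) → [g]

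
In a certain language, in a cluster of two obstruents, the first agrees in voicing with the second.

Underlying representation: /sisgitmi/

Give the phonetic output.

/s/ before /g/ (voiced) → [z]

[sizgitmi]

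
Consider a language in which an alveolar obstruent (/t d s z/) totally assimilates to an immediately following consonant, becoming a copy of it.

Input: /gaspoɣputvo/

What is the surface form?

[gappoɣpuvvo]

/s/ before /p/ → [p] (total assimilation)
/t/ before /v/ → [v] (total assimilation)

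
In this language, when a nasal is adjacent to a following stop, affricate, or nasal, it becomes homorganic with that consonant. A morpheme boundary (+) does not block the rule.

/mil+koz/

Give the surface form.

[mil+koz]

no segment meets the rule's conditions; no change.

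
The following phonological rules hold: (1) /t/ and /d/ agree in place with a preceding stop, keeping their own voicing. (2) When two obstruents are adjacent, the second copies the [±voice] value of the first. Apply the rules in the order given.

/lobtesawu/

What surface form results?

[lobbesawu]

Rule 1: /t/ after /b/ (labial) → [p]
After rule 1: lobpesawu
Rule 2: /p/ after /b/ (voiced) → [b]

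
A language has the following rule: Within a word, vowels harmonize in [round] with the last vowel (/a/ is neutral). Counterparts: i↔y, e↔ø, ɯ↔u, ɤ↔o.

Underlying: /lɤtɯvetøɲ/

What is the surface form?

/ɤ/ harmonizes with /ø/ ([+round]) → [o]
/ɯ/ harmonizes with /ø/ ([+round]) → [u]
/e/ harmonizes with /ø/ ([+round]) → [ø]

[lotuvøtøɲ]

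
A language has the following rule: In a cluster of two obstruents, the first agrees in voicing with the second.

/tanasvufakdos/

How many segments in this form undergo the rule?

2

/s/ before /v/ (voiced) → [z]
/k/ before /d/ (voiced) → [g]
2 segments change.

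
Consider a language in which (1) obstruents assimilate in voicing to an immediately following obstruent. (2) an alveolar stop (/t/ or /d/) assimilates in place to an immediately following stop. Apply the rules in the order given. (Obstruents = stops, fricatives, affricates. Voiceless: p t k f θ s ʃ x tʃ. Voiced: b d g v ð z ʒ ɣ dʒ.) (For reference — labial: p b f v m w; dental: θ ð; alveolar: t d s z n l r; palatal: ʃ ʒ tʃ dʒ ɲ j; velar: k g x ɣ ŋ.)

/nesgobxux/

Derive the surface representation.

Rule 1: /s/ before /g/ (voiced) → [z]
Rule 1: /b/ before /x/ (voiceless) → [p]
After rule 1: nezgopxux
Rule 2: no segment meets the rule's conditions; no change.

[nezgopxux]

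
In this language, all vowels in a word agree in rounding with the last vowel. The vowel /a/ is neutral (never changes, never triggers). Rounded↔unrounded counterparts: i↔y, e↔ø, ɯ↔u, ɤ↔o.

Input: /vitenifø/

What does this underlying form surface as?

/i/ harmonizes with /ø/ ([+round]) → [y]
/e/ harmonizes with /ø/ ([+round]) → [ø]
/i/ harmonizes with /ø/ ([+round]) → [y]

[vytønyfø]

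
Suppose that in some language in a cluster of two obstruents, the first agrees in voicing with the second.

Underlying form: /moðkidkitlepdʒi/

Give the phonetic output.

[moθkitkitlebdʒi]

/ð/ before /k/ (voiceless) → [θ]
/d/ before /k/ (voiceless) → [t]
/p/ before /dʒ/ (voiced) → [b]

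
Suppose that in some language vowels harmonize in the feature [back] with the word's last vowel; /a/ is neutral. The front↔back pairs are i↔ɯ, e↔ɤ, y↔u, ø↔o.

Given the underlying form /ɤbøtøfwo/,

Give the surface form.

/ø/ harmonizes with /o/ ([+back]) → [o]
/ø/ harmonizes with /o/ ([+back]) → [o]

[ɤbotofwo]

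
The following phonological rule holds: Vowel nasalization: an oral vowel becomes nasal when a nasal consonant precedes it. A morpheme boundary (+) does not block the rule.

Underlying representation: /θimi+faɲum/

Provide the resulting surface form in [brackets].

[θimĩ+faɲũm]

/i/ after nasal /m/ → [ĩ]
/u/ after nasal /ɲ/ → [ũ]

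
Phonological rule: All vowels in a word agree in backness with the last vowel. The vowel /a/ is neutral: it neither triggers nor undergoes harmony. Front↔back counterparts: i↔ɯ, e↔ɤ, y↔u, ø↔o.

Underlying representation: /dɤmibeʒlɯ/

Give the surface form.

/i/ harmonizes with /ɯ/ ([+back]) → [ɯ]
/e/ harmonizes with /ɯ/ ([+back]) → [ɤ]

[dɤmɯbɤʒlɯ]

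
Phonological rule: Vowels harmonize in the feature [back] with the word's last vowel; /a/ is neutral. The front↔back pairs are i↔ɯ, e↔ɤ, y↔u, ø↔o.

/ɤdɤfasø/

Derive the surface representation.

/ɤ/ harmonizes with /ø/ ([-back]) → [e]
/ɤ/ harmonizes with /ø/ ([-back]) → [e]

[edefasø]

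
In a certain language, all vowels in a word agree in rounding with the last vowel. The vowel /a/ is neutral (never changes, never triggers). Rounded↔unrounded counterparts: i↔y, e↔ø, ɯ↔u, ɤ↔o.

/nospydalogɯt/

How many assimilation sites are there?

3

/o/ harmonizes with /ɯ/ ([-round]) → [ɤ]
/y/ harmonizes with /ɯ/ ([-round]) → [i]
/o/ harmonizes with /ɯ/ ([-round]) → [ɤ]
3 segments change.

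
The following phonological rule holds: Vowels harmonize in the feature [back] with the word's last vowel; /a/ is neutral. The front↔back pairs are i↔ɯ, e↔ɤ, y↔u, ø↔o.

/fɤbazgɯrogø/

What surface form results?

/ɤ/ harmonizes with /ø/ ([-back]) → [e]
/ɯ/ harmonizes with /ø/ ([-back]) → [i]
/o/ harmonizes with /ø/ ([-back]) → [ø]

[febazgirøgø]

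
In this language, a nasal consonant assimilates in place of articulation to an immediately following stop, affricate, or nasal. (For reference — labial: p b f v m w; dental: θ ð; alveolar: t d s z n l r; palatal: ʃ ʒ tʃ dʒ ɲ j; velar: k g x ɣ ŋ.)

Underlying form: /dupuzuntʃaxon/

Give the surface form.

/n/ before /tʃ/ (palatal) → [ɲ]

[dupuzuɲtʃaxon]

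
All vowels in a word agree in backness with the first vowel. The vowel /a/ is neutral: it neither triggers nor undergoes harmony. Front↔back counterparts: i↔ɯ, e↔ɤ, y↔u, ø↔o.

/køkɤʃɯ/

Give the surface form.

/ɤ/ harmonizes with /ø/ ([-back]) → [e]
/ɯ/ harmonizes with /ø/ ([-back]) → [i]

[køkeʃi]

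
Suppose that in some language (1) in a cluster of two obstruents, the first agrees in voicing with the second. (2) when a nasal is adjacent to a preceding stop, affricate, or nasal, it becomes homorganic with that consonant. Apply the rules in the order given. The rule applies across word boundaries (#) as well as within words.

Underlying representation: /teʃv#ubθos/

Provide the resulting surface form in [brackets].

[teʒv#upθos]

Rule 1: /ʃ/ before /v/ (voiced) → [ʒ]
Rule 1: /b/ before /θ/ (voiceless) → [p]
After rule 1: teʒv#upθos
Rule 2: no segment meets the rule's conditions; no change.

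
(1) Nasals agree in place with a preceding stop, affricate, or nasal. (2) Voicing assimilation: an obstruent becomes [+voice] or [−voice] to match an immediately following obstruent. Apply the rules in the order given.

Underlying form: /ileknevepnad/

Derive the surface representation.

[ilekŋevepmad]

Rule 1: /n/ after /k/ (velar) → [ŋ]
Rule 1: /n/ after /p/ (labial) → [m]
After rule 1: ilekŋevepmad
Rule 2: no segment meets the rule's conditions; no change.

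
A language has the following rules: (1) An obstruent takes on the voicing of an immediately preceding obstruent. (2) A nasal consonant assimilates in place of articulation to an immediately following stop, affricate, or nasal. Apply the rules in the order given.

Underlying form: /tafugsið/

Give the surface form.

[tafugzið]

Rule 1: /s/ after /g/ (voiced) → [z]
After rule 1: tafugzið
Rule 2: no segment meets the rule's conditions; no change.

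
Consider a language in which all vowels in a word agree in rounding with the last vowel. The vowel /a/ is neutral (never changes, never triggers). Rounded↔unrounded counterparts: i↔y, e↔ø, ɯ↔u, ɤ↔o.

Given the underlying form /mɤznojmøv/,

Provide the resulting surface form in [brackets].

/ɤ/ harmonizes with /ø/ ([+round]) → [o]

[moznojmøv]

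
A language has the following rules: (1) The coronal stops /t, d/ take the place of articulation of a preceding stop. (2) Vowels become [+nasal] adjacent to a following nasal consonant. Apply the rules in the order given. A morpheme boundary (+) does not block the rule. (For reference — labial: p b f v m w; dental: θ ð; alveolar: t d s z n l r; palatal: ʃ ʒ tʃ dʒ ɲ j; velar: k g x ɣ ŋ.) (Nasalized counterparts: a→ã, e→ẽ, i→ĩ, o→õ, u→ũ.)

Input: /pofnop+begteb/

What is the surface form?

Rule 1: /t/ after /g/ (velar) → [k]
After rule 1: pofnop+begkeb
Rule 2: no segment meets the rule's conditions; no change.

[pofnop+begkeb]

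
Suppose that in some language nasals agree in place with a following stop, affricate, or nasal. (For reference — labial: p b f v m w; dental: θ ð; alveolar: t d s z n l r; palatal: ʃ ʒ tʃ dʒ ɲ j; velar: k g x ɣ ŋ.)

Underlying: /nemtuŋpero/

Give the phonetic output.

/m/ before /t/ (alveolar) → [n]
/ŋ/ before /p/ (labial) → [m]

[nentumpero]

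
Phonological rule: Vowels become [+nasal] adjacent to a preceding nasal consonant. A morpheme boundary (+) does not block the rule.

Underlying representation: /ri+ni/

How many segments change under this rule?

1

/i/ after nasal /n/ → [ĩ]
1 segment changes.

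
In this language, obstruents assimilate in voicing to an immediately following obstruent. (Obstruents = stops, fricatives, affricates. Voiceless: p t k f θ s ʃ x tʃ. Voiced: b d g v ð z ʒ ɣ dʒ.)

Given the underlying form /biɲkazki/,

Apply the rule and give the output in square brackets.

/z/ before /k/ (voiceless) → [s]

[biɲkaski]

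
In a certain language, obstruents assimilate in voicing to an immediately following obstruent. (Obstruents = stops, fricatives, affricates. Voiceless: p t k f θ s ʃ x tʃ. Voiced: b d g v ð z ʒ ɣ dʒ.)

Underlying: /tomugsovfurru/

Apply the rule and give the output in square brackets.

/g/ before /s/ (voiceless) → [k]
/v/ before /f/ (voiceless) → [f]

[tomuksoffurru]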